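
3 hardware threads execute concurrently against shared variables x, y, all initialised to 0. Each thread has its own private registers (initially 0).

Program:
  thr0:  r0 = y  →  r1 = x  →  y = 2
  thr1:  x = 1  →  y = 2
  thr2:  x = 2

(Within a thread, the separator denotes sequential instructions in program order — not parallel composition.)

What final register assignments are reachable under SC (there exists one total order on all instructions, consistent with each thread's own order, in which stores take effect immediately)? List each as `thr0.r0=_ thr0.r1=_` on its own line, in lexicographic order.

thr0.r0=0 thr0.r1=0
thr0.r0=0 thr0.r1=1
thr0.r0=0 thr0.r1=2
thr0.r0=2 thr0.r1=1
thr0.r0=2 thr0.r1=2

outcome vector order: (thr0.r0,thr0.r1)
|SC outcomes| = 5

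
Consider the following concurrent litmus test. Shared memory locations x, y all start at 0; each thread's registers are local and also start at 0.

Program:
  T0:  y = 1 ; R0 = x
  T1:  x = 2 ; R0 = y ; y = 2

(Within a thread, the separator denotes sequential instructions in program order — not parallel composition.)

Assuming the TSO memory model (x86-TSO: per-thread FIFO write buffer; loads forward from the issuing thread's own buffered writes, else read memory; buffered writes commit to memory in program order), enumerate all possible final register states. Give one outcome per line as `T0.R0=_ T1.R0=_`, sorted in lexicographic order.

T0.R0=0 T1.R0=0
T0.R0=0 T1.R0=1
T0.R0=2 T1.R0=0
T0.R0=2 T1.R0=1

outcome vector order: (T0.R0,T1.R0)
|TSO outcomes| = 4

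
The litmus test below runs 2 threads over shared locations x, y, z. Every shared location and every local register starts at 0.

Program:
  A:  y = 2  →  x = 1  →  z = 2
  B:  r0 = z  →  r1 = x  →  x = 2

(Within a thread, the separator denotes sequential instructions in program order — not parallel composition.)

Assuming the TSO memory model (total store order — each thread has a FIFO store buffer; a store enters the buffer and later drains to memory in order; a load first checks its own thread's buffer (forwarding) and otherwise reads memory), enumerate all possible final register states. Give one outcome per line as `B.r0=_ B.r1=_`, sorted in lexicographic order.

B.r0=0 B.r1=0
B.r0=0 B.r1=1
B.r0=2 B.r1=1

outcome vector order: (B.r0,B.r1)
|TSO outcomes| = 3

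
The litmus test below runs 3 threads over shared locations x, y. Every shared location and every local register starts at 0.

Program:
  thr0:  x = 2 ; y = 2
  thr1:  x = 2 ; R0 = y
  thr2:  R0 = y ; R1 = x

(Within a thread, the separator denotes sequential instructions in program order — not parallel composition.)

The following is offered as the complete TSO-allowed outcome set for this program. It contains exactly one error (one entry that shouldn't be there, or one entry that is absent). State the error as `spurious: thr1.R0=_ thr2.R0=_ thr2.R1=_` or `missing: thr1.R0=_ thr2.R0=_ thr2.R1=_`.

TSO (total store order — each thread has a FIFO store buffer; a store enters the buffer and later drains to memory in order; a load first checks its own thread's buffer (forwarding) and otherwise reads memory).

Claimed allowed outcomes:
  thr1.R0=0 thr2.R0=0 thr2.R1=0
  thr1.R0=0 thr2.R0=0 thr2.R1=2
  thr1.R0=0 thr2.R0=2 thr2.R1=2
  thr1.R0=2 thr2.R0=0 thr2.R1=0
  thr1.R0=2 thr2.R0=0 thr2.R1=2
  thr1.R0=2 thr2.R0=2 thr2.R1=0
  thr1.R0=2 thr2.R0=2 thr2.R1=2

outcome vector order: (thr1.R0,thr2.R0,thr2.R1)
TSO: 6 outcomes — {000 002 022 200 202 222}
claimed∖TSO = {220}

spurious: thr1.R0=2 thr2.R0=2 thr2.R1=0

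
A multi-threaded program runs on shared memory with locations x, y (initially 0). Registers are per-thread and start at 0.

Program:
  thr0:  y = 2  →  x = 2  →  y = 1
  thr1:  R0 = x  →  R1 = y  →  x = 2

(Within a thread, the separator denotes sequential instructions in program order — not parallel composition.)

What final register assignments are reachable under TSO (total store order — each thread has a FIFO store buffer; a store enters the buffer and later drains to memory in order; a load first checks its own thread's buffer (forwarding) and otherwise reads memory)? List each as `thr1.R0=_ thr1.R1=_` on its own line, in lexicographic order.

thr1.R0=0 thr1.R1=0
thr1.R0=0 thr1.R1=1
thr1.R0=0 thr1.R1=2
thr1.R0=2 thr1.R1=1
thr1.R0=2 thr1.R1=2

outcome vector order: (thr1.R0,thr1.R1)
|TSO outcomes| = 5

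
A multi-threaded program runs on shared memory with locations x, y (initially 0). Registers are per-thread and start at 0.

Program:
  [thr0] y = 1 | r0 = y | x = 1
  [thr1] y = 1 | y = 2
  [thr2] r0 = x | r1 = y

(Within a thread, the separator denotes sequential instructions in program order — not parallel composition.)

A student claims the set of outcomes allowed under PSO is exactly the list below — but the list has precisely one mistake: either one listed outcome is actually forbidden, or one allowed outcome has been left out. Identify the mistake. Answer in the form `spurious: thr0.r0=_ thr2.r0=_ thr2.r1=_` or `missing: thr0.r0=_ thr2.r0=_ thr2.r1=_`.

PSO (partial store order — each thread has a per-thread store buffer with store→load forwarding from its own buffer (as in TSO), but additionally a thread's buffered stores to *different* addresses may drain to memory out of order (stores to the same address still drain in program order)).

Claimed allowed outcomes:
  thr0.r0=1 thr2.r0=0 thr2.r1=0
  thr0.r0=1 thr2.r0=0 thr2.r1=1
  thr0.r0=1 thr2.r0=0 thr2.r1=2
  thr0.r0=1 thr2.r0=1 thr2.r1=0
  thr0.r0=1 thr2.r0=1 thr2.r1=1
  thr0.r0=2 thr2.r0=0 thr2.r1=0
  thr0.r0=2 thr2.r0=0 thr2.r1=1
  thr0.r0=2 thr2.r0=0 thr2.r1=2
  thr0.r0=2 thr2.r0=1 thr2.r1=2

missing: thr0.r0=1 thr2.r0=1 thr2.r1=2

outcome vector order: (thr0.r0,thr2.r0,thr2.r1)
[PSO] allowed = {100, 101, 102, 110, 111, 112, 200, 201, 202, 212}
PSO∖claimed = {112}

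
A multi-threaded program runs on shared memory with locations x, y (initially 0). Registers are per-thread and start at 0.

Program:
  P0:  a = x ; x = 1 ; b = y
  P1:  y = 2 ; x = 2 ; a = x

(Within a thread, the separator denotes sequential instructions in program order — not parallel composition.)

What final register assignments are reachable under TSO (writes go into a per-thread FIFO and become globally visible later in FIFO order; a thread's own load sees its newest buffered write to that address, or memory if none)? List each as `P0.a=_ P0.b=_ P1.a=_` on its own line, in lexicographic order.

P0.a=0 P0.b=0 P1.a=1
P0.a=0 P0.b=0 P1.a=2
P0.a=0 P0.b=2 P1.a=1
P0.a=0 P0.b=2 P1.a=2
P0.a=2 P0.b=2 P1.a=1
P0.a=2 P0.b=2 P1.a=2

outcome vector order: (P0.a,P0.b,P1.a)
|TSO outcomes| = 6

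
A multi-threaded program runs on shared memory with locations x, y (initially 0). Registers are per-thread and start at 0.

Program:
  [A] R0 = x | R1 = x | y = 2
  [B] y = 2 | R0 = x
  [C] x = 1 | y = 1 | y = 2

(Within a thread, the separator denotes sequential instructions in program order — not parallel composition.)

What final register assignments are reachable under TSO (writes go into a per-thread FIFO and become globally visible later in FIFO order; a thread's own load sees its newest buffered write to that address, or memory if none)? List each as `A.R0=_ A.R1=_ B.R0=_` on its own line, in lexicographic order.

outcome vector order: (A.R0,A.R1,B.R0)
|TSO outcomes| = 6

A.R0=0 A.R1=0 B.R0=0
A.R0=0 A.R1=0 B.R0=1
A.R0=0 A.R1=1 B.R0=0
A.R0=0 A.R1=1 B.R0=1
A.R0=1 A.R1=1 B.R0=0
A.R0=1 A.R1=1 B.R0=1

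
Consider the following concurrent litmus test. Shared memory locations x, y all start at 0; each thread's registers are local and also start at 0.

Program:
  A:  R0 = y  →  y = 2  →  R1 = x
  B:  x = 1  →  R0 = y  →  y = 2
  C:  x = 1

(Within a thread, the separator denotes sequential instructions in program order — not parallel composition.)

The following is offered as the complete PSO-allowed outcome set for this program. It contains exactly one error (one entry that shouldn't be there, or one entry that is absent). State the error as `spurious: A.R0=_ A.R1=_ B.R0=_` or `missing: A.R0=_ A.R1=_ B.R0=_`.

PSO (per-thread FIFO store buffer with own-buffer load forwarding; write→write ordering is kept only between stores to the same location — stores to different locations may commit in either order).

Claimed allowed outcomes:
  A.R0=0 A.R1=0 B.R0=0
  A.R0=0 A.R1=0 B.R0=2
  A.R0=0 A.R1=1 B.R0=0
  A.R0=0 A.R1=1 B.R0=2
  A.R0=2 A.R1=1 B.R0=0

outcome vector order: (A.R0,A.R1,B.R0)
[PSO] allowed = {0/0/0; 0/0/2; 0/1/0; 0/1/2; 2/0/0; 2/1/0}
PSO∖claimed = {2/0/0}

missing: A.R0=2 A.R1=0 B.R0=0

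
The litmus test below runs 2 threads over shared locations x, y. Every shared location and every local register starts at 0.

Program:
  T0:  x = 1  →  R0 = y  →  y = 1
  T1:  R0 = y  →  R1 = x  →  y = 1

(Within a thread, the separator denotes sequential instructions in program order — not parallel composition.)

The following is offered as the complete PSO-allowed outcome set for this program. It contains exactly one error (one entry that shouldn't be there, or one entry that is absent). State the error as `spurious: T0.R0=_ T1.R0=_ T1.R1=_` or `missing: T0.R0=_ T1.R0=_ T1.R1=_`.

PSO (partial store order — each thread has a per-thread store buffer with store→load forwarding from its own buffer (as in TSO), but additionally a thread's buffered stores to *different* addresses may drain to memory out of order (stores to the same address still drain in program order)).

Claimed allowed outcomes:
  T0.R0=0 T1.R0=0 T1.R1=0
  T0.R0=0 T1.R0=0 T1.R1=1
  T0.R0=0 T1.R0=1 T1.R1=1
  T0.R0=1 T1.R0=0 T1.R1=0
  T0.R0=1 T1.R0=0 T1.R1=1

missing: T0.R0=0 T1.R0=1 T1.R1=0

outcome vector order: (T0.R0,T1.R0,T1.R1)
under PSO → <0 0 0>; <0 0 1>; <0 1 0>; <0 1 1>; <1 0 0>; <1 0 1>
PSO∖claimed = {<0 1 0>}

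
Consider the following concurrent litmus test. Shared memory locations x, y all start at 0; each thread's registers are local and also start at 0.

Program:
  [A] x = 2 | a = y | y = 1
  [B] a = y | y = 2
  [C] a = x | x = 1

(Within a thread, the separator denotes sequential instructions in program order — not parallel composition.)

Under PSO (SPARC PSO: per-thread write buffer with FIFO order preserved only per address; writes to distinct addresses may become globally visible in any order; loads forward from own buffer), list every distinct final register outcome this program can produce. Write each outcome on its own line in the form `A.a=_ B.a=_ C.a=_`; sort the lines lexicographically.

outcome vector order: (A.a,B.a,C.a)
|PSO outcomes| = 6

A.a=0 B.a=0 C.a=0
A.a=0 B.a=0 C.a=2
A.a=0 B.a=1 C.a=0
A.a=0 B.a=1 C.a=2
A.a=2 B.a=0 C.a=0
A.a=2 B.a=0 C.a=2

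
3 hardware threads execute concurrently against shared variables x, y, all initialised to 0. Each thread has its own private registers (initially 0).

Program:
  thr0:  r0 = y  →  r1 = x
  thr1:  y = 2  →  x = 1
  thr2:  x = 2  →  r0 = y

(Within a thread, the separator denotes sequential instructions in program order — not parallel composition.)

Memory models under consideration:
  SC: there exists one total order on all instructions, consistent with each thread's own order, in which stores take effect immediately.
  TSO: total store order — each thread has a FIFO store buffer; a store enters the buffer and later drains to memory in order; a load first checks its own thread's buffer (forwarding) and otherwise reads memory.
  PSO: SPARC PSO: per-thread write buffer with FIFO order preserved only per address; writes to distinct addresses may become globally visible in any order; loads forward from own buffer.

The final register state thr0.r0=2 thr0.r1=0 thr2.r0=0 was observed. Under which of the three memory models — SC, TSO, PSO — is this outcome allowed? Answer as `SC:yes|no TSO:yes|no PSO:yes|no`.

SC:no TSO:yes PSO:yes

outcome vector order: (thr0.r0,thr0.r1,thr2.r0)
SC (11): 0/0/0 0/0/2 0/1/0 0/1/2 0/2/0 0/2/2 2/0/2 2/1/0 2/1/2 2/2/0 2/2/2
TSO (12): 0/0/0 0/0/2 0/1/0 0/1/2 0/2/0 0/2/2 2/0/0 2/0/2 2/1/0 2/1/2 2/2/0 2/2/2
PSO (12): 0/0/0 0/0/2 0/1/0 0/1/2 0/2/0 0/2/2 2/0/0 2/0/2 2/1/0 2/1/2 2/2/0 2/2/2
target 2/0/0 ∈ {TSO,PSO}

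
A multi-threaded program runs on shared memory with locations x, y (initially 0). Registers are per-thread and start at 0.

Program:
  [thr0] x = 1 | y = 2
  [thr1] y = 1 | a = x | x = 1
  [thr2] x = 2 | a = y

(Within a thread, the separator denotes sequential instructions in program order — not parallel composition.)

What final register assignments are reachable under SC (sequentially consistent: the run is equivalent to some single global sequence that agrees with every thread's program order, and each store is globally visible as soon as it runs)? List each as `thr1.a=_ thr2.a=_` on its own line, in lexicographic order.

thr1.a=0 thr2.a=1
thr1.a=0 thr2.a=2
thr1.a=1 thr2.a=0
thr1.a=1 thr2.a=1
thr1.a=1 thr2.a=2
thr1.a=2 thr2.a=0
thr1.a=2 thr2.a=1
thr1.a=2 thr2.a=2

outcome vector order: (thr1.a,thr2.a)
|SC outcomes| = 8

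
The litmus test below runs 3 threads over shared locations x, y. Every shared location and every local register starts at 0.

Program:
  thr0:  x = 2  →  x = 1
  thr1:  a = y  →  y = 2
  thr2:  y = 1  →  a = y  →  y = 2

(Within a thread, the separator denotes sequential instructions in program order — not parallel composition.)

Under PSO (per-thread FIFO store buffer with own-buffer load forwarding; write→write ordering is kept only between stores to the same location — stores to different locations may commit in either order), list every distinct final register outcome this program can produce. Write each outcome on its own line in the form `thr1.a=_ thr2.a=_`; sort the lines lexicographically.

thr1.a=0 thr2.a=1
thr1.a=0 thr2.a=2
thr1.a=1 thr2.a=1
thr1.a=1 thr2.a=2
thr1.a=2 thr2.a=1

outcome vector order: (thr1.a,thr2.a)
|PSO outcomes| = 5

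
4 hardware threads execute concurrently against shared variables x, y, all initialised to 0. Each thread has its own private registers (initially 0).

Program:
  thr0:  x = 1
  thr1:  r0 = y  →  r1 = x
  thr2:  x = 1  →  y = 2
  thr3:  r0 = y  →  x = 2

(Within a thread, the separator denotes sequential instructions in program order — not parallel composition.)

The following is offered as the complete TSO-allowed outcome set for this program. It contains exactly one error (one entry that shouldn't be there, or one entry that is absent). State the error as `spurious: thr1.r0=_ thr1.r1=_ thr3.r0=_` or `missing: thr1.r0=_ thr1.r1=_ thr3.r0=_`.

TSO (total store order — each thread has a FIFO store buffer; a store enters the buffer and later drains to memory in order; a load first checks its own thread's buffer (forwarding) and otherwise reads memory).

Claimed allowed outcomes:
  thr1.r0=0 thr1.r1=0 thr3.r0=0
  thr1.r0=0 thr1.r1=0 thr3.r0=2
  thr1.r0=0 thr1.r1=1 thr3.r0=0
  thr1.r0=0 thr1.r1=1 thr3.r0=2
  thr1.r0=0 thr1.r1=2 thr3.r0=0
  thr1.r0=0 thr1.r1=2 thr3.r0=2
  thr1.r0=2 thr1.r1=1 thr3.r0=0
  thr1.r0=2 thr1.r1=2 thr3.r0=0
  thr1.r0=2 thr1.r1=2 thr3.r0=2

missing: thr1.r0=2 thr1.r1=1 thr3.r0=2

outcome vector order: (thr1.r0,thr1.r1,thr3.r0)
under TSO → 000; 002; 010; 012; 020; 022; 210; 212; 220; 222
TSO∖claimed = {212}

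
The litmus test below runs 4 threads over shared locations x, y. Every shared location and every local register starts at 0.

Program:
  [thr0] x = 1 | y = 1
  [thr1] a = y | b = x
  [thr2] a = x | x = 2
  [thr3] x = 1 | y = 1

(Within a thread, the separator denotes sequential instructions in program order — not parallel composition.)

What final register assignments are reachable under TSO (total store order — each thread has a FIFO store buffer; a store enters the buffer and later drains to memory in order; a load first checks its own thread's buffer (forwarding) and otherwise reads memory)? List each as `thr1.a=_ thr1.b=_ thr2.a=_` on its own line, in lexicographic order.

outcome vector order: (thr1.a,thr1.b,thr2.a)
|TSO outcomes| = 10

thr1.a=0 thr1.b=0 thr2.a=0
thr1.a=0 thr1.b=0 thr2.a=1
thr1.a=0 thr1.b=1 thr2.a=0
thr1.a=0 thr1.b=1 thr2.a=1
thr1.a=0 thr1.b=2 thr2.a=0
thr1.a=0 thr1.b=2 thr2.a=1
thr1.a=1 thr1.b=1 thr2.a=0
thr1.a=1 thr1.b=1 thr2.a=1
thr1.a=1 thr1.b=2 thr2.a=0
thr1.a=1 thr1.b=2 thr2.a=1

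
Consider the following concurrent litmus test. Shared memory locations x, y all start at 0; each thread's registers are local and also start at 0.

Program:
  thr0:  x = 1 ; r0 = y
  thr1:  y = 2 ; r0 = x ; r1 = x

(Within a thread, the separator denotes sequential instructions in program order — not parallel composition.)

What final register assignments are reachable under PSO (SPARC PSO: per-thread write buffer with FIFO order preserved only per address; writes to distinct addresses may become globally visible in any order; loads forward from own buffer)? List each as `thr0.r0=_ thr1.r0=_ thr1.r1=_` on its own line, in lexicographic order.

outcome vector order: (thr0.r0,thr1.r0,thr1.r1)
|PSO outcomes| = 6

thr0.r0=0 thr1.r0=0 thr1.r1=0
thr0.r0=0 thr1.r0=0 thr1.r1=1
thr0.r0=0 thr1.r0=1 thr1.r1=1
thr0.r0=2 thr1.r0=0 thr1.r1=0
thr0.r0=2 thr1.r0=0 thr1.r1=1
thr0.r0=2 thr1.r0=1 thr1.r1=1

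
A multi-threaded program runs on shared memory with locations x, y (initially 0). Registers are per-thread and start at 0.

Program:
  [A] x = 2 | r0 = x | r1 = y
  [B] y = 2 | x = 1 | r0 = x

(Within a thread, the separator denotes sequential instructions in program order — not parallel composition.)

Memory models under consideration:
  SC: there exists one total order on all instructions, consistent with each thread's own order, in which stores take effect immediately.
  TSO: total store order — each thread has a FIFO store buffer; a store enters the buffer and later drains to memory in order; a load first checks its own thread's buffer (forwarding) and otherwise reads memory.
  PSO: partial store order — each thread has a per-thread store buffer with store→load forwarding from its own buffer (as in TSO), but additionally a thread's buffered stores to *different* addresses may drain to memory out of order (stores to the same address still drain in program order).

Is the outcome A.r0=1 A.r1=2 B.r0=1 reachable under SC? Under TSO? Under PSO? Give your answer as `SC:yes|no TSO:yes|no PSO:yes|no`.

outcome vector order: (A.r0,A.r1,B.r0)
[SC] allowed = {1/2/1 2/0/1 2/2/1 2/2/2}
[TSO] allowed = {1/2/1 2/0/1 2/0/2 2/2/1 2/2/2}
[PSO] allowed = {1/0/1 1/2/1 2/0/1 2/0/2 2/2/1 2/2/2}
target 1/2/1 ∈ {SC,TSO,PSO}

SC:yes TSO:yes PSO:yes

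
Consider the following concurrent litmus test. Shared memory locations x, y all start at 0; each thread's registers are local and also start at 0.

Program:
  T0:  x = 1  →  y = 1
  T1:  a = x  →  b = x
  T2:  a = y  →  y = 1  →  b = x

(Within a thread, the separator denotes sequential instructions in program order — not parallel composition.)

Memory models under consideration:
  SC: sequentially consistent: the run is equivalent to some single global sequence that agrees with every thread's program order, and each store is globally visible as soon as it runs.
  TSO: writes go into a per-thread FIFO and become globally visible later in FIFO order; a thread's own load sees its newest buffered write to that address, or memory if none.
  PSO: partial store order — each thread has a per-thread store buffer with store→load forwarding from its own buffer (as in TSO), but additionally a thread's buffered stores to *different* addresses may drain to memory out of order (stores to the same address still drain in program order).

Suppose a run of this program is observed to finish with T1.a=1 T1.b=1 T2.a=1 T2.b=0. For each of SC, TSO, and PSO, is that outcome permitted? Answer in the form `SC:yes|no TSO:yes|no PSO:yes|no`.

SC:no TSO:no PSO:yes

outcome vector order: (T1.a,T1.b,T2.a,T2.b)
under SC → 0000; 0001; 0011; 0100; 0101; 0111; 1100; 1101; 1111
under TSO → 0000; 0001; 0011; 0100; 0101; 0111; 1100; 1101; 1111
under PSO → 0000; 0001; 0010; 0011; 0100; 0101; 0110; 0111; 1100; 1101; 1110; 1111
target 1110 ∈ {PSO}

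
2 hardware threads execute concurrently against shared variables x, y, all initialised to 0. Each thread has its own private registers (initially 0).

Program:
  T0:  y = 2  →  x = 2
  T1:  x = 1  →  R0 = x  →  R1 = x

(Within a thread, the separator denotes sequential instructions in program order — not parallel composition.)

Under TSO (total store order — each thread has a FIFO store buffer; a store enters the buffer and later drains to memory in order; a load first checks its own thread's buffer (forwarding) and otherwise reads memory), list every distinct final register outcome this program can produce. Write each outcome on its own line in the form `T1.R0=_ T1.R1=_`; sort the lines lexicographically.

outcome vector order: (T1.R0,T1.R1)
|TSO outcomes| = 3

T1.R0=1 T1.R1=1
T1.R0=1 T1.R1=2
T1.R0=2 T1.R1=2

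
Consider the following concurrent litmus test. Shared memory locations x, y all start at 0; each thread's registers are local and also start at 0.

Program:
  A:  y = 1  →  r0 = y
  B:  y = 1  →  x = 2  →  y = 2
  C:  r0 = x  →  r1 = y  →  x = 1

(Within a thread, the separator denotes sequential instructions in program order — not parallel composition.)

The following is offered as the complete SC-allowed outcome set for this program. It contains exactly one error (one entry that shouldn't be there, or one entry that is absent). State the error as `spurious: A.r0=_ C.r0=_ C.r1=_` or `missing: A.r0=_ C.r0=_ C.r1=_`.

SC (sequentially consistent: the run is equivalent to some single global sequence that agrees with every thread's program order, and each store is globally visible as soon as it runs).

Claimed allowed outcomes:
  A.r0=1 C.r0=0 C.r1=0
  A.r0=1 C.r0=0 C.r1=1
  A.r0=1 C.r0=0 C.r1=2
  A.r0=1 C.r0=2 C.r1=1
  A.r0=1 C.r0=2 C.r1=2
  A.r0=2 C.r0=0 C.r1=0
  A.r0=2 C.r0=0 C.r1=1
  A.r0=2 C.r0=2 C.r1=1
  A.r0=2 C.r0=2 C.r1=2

missing: A.r0=2 C.r0=0 C.r1=2

outcome vector order: (A.r0,C.r0,C.r1)
SC (10): 1/0/0, 1/0/1, 1/0/2, 1/2/1, 1/2/2, 2/0/0, 2/0/1, 2/0/2, 2/2/1, 2/2/2
SC∖claimed = {2/0/2}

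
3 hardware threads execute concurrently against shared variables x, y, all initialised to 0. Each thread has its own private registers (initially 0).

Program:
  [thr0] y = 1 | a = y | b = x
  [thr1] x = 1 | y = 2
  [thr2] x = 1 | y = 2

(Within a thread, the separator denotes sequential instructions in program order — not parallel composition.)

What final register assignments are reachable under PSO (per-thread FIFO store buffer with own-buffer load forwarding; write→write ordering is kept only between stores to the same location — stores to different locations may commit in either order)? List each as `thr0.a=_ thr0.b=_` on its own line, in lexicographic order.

thr0.a=1 thr0.b=0
thr0.a=1 thr0.b=1
thr0.a=2 thr0.b=0
thr0.a=2 thr0.b=1

outcome vector order: (thr0.a,thr0.b)
|PSO outcomes| = 4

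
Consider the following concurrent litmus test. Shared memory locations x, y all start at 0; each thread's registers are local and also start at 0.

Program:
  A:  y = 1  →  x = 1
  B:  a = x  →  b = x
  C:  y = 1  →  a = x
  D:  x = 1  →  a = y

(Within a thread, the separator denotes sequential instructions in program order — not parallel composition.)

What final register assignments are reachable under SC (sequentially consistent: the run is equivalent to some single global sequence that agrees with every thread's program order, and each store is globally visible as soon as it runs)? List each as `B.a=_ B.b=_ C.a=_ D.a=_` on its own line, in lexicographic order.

B.a=0 B.b=0 C.a=0 D.a=1
B.a=0 B.b=0 C.a=1 D.a=0
B.a=0 B.b=0 C.a=1 D.a=1
B.a=0 B.b=1 C.a=0 D.a=1
B.a=0 B.b=1 C.a=1 D.a=0
B.a=0 B.b=1 C.a=1 D.a=1
B.a=1 B.b=1 C.a=0 D.a=1
B.a=1 B.b=1 C.a=1 D.a=0
B.a=1 B.b=1 C.a=1 D.a=1

outcome vector order: (B.a,B.b,C.a,D.a)
|SC outcomes| = 9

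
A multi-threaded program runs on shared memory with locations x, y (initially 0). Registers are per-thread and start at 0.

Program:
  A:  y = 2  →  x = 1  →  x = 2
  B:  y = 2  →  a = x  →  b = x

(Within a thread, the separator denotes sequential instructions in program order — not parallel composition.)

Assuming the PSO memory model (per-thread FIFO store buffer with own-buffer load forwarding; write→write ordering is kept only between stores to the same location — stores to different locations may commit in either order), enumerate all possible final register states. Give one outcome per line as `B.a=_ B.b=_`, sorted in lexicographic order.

B.a=0 B.b=0
B.a=0 B.b=1
B.a=0 B.b=2
B.a=1 B.b=1
B.a=1 B.b=2
B.a=2 B.b=2

outcome vector order: (B.a,B.b)
|PSO outcomes| = 6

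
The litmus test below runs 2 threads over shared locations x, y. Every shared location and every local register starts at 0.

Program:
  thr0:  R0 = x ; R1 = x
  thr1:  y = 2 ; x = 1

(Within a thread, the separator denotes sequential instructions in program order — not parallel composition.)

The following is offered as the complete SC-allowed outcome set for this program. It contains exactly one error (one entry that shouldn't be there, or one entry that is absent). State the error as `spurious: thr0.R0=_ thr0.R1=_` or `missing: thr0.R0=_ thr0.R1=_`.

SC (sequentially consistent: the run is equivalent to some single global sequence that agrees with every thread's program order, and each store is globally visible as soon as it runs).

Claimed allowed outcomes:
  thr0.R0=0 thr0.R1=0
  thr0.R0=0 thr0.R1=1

outcome vector order: (thr0.R0,thr0.R1)
SC: 3 outcomes — {(0,0), (0,1), (1,1)}
SC∖claimed = {(1,1)}

missing: thr0.R0=1 thr0.R1=1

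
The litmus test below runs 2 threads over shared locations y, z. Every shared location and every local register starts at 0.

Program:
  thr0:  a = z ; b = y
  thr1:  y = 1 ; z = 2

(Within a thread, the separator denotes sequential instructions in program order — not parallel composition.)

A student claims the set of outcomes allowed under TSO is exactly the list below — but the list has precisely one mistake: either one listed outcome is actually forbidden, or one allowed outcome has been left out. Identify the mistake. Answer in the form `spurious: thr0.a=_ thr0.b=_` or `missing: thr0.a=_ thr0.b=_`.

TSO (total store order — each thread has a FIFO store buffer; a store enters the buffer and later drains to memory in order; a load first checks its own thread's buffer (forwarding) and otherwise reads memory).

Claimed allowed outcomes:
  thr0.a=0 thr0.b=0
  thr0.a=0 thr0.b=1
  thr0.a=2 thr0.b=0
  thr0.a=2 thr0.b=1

outcome vector order: (thr0.a,thr0.b)
under TSO → 00; 01; 21
claimed∖TSO = {20}

spurious: thr0.a=2 thr0.b=0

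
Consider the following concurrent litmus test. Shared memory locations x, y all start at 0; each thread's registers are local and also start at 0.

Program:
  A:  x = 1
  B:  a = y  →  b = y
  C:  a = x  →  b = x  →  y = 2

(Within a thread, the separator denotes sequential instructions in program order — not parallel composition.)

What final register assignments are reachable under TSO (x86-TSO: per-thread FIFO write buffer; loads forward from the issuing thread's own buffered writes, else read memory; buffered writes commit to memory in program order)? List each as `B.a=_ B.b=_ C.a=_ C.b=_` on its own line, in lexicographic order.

B.a=0 B.b=0 C.a=0 C.b=0
B.a=0 B.b=0 C.a=0 C.b=1
B.a=0 B.b=0 C.a=1 C.b=1
B.a=0 B.b=2 C.a=0 C.b=0
B.a=0 B.b=2 C.a=0 C.b=1
B.a=0 B.b=2 C.a=1 C.b=1
B.a=2 B.b=2 C.a=0 C.b=0
B.a=2 B.b=2 C.a=0 C.b=1
B.a=2 B.b=2 C.a=1 C.b=1

outcome vector order: (B.a,B.b,C.a,C.b)
|TSO outcomes| = 9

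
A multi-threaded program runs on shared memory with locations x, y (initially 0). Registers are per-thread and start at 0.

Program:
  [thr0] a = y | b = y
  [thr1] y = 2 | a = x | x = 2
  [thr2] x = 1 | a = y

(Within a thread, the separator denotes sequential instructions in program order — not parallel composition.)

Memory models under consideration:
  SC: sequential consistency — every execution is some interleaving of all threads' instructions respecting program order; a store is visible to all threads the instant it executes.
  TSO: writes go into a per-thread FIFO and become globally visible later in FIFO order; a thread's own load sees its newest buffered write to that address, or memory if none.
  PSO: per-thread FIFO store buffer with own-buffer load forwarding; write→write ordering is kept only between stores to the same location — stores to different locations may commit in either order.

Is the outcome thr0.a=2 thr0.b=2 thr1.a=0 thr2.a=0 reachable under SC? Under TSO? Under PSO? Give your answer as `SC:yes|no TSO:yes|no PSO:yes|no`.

outcome vector order: (thr0.a,thr0.b,thr1.a,thr2.a)
SC: 9 outcomes — {0002 0010 0012 0202 0210 0212 2202 2210 2212}
TSO: 12 outcomes — {0000 0002 0010 0012 0200 0202 0210 0212 2200 2202 2210 2212}
PSO: 12 outcomes — {0000 0002 0010 0012 0200 0202 0210 0212 2200 2202 2210 2212}
target 2200 ∈ {TSO,PSO}

SC:no TSO:yes PSO:yes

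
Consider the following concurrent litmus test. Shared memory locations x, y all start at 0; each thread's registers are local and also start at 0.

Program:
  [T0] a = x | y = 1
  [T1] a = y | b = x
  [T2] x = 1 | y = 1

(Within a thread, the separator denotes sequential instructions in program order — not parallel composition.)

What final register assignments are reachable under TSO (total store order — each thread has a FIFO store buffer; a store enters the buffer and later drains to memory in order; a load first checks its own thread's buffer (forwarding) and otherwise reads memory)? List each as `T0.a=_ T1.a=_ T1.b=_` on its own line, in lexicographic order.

T0.a=0 T1.a=0 T1.b=0
T0.a=0 T1.a=0 T1.b=1
T0.a=0 T1.a=1 T1.b=0
T0.a=0 T1.a=1 T1.b=1
T0.a=1 T1.a=0 T1.b=0
T0.a=1 T1.a=0 T1.b=1
T0.a=1 T1.a=1 T1.b=1

outcome vector order: (T0.a,T1.a,T1.b)
|TSO outcomes| = 7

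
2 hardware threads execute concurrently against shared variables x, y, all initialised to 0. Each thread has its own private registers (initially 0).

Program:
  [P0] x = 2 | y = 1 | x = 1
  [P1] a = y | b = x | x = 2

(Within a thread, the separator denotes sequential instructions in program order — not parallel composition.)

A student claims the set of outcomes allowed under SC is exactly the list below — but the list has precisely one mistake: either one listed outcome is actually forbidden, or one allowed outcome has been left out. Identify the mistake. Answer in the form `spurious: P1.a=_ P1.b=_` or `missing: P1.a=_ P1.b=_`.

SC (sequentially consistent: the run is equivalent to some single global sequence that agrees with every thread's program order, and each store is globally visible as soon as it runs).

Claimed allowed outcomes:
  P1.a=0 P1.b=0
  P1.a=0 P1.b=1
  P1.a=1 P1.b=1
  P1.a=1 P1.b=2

missing: P1.a=0 P1.b=2

outcome vector order: (P1.a,P1.b)
SC (5): 0/0 0/1 0/2 1/1 1/2
SC∖claimed = {0/2}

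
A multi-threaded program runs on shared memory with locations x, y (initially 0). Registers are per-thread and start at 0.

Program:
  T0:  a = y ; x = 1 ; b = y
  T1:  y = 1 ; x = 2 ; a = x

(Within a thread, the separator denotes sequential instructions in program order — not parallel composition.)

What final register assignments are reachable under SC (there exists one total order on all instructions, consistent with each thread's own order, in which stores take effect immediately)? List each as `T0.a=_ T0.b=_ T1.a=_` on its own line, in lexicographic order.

T0.a=0 T0.b=0 T1.a=2
T0.a=0 T0.b=1 T1.a=1
T0.a=0 T0.b=1 T1.a=2
T0.a=1 T0.b=1 T1.a=1
T0.a=1 T0.b=1 T1.a=2

outcome vector order: (T0.a,T0.b,T1.a)
|SC outcomes| = 5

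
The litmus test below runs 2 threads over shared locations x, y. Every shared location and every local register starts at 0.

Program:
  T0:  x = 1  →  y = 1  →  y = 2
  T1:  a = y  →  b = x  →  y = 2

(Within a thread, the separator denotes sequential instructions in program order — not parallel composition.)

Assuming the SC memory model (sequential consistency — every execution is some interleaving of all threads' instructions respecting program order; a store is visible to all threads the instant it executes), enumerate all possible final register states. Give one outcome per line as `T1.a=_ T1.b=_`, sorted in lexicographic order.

outcome vector order: (T1.a,T1.b)
|SC outcomes| = 4

T1.a=0 T1.b=0
T1.a=0 T1.b=1
T1.a=1 T1.b=1
T1.a=2 T1.b=1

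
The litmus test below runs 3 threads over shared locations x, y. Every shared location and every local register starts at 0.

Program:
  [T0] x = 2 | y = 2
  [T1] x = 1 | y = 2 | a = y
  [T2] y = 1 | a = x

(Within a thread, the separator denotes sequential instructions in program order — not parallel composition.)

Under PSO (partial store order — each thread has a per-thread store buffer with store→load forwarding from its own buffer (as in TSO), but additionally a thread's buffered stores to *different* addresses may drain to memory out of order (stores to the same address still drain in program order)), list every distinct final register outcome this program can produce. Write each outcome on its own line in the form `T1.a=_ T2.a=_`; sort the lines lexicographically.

outcome vector order: (T1.a,T2.a)
|PSO outcomes| = 6

T1.a=1 T2.a=0
T1.a=1 T2.a=1
T1.a=1 T2.a=2
T1.a=2 T2.a=0
T1.a=2 T2.a=1
T1.a=2 T2.a=2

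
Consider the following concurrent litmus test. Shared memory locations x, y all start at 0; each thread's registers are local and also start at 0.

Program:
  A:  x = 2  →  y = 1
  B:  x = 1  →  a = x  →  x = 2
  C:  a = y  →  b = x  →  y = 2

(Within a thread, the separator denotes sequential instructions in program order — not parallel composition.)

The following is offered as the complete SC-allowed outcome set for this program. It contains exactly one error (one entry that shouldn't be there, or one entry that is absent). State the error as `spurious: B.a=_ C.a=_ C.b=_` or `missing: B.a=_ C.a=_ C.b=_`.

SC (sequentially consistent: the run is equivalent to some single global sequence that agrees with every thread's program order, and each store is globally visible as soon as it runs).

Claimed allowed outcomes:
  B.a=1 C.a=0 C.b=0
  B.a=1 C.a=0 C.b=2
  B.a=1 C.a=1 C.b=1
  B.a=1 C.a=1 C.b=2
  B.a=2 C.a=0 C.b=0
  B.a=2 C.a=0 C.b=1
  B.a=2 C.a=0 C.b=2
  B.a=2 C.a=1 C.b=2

missing: B.a=1 C.a=0 C.b=1

outcome vector order: (B.a,C.a,C.b)
under SC → (1,0,0), (1,0,1), (1,0,2), (1,1,1), (1,1,2), (2,0,0), (2,0,1), (2,0,2), (2,1,2)
SC∖claimed = {(1,0,1)}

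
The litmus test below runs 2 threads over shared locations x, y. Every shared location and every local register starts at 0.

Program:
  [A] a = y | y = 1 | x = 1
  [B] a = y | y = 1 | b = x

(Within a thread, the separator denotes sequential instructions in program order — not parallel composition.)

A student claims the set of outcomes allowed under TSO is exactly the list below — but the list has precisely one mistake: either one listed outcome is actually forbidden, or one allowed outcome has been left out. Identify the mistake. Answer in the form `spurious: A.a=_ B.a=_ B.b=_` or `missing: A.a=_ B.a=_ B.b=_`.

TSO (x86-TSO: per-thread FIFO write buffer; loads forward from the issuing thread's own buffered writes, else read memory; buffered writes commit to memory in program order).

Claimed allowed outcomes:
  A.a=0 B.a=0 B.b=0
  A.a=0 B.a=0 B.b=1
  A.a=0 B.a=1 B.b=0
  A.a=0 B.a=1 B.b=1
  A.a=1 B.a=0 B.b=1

outcome vector order: (A.a,B.a,B.b)
under TSO → <0 0 0> <0 0 1> <0 1 0> <0 1 1> <1 0 0> <1 0 1>
TSO∖claimed = {<1 0 0>}

missing: A.a=1 B.a=0 B.b=0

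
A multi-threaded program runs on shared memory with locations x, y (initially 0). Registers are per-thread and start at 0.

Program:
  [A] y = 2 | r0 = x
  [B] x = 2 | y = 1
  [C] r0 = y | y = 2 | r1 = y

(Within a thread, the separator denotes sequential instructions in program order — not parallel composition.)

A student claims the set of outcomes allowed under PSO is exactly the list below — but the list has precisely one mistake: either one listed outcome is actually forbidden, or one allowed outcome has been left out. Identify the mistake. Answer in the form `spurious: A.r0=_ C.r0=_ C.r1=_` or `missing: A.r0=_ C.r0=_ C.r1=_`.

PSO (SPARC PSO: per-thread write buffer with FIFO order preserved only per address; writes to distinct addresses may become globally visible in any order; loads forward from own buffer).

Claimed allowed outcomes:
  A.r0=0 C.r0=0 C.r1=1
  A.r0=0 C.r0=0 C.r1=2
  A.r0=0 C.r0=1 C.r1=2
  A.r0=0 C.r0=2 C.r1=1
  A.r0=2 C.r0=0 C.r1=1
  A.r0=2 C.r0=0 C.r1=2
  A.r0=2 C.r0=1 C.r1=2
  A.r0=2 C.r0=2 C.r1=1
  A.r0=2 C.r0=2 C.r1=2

missing: A.r0=0 C.r0=2 C.r1=2

outcome vector order: (A.r0,C.r0,C.r1)
under PSO → 0/0/1 0/0/2 0/1/2 0/2/1 0/2/2 2/0/1 2/0/2 2/1/2 2/2/1 2/2/2
PSO∖claimed = {0/2/2}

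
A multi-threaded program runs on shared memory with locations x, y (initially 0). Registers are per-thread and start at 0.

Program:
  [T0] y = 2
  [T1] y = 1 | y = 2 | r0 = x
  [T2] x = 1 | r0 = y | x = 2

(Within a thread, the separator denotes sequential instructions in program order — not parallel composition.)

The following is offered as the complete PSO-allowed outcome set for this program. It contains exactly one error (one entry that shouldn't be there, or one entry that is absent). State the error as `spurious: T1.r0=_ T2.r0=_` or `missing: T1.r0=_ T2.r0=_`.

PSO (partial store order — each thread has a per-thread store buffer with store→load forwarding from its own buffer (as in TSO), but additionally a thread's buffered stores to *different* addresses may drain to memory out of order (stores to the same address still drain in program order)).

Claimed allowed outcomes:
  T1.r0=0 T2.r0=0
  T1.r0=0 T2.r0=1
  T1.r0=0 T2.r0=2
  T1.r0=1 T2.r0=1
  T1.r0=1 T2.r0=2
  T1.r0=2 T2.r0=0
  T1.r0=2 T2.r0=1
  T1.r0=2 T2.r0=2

missing: T1.r0=1 T2.r0=0

outcome vector order: (T1.r0,T2.r0)
under PSO → <0 0>, <0 1>, <0 2>, <1 0>, <1 1>, <1 2>, <2 0>, <2 1>, <2 2>
PSO∖claimed = {<1 0>}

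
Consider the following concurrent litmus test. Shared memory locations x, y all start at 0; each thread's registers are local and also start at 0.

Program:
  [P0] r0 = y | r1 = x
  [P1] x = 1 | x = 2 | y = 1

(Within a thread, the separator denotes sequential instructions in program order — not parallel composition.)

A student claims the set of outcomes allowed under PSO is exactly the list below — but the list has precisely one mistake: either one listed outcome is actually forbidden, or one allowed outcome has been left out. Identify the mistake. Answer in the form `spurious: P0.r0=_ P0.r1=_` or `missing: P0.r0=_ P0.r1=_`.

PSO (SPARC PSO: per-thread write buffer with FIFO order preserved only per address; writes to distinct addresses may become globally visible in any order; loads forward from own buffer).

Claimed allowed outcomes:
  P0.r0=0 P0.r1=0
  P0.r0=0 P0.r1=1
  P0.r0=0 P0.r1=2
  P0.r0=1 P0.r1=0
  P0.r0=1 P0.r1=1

outcome vector order: (P0.r0,P0.r1)
under PSO → 00; 01; 02; 10; 11; 12
PSO∖claimed = {12}

missing: P0.r0=1 P0.r1=2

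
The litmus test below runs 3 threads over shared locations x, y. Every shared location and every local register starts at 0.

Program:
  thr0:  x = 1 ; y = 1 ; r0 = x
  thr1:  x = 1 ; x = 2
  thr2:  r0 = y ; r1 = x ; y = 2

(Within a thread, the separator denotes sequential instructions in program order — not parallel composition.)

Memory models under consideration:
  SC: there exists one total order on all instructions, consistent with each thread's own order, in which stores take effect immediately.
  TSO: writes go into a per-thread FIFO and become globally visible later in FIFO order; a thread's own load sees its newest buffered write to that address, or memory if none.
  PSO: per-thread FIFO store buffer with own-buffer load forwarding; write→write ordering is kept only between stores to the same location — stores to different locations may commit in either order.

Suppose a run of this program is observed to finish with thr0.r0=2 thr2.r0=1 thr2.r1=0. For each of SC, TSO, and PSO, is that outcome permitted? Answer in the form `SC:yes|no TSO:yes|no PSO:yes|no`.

outcome vector order: (thr0.r0,thr2.r0,thr2.r1)
SC (10): 1/0/0 1/0/1 1/0/2 1/1/1 1/1/2 2/0/0 2/0/1 2/0/2 2/1/1 2/1/2
TSO (10): 1/0/0 1/0/1 1/0/2 1/1/1 1/1/2 2/0/0 2/0/1 2/0/2 2/1/1 2/1/2
PSO (12): 1/0/0 1/0/1 1/0/2 1/1/0 1/1/1 1/1/2 2/0/0 2/0/1 2/0/2 2/1/0 2/1/1 2/1/2
target 2/1/0 ∈ {PSO}

SC:no TSO:no PSO:yes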